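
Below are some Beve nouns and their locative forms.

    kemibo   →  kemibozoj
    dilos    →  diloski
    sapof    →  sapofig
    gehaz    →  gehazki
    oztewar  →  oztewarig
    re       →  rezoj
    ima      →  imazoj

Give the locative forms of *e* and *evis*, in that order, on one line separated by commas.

The alternation tracks the final sound of the stem — -ki when the stem ends in a sibilant (*dilos*, *gehaz*); -ig when the stem ends in a non-sibilant consonant (*sapof*, *oztewar*); -zoj when the stem ends in a vowel (*kemibo*, *re*, *ima*).
*e* — final sound /e/ (a vowel) → -zoj → *ezoj*.
Since the final sound of *evis* is /s/ (a sibilant), it takes -ki, giving *eviski*.

ezoj, eviski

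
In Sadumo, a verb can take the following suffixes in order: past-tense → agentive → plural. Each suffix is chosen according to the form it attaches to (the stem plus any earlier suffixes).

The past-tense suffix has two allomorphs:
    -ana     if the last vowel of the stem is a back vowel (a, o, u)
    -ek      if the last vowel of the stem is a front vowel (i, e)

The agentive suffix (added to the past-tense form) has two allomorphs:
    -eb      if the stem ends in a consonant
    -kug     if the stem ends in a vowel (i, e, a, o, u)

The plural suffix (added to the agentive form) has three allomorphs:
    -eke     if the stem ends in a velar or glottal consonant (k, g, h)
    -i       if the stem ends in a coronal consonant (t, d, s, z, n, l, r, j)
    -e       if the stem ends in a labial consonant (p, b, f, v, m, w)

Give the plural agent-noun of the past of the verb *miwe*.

miweekebe

*miwe*: last vowel = /e/, a front vowel → -ek → *miweek*.
The past-tense form *miweek*: final sound = /k/, a consonant → -eb → *miweekeb*.
The agentive form *miweekeb* — final consonant /b/ (labial) → -e → *miweekebe*.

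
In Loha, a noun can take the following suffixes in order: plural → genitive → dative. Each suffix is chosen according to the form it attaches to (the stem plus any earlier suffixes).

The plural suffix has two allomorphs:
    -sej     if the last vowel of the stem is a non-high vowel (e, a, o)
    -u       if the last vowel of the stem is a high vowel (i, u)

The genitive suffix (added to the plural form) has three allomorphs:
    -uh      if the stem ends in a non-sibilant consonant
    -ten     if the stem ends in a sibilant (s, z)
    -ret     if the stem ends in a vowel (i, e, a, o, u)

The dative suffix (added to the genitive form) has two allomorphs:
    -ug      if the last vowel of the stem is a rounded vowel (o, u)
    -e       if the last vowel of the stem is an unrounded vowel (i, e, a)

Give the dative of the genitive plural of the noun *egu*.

eguurete

*egu*: last vowel = /u/, a high vowel → -u → *eguu*.
The final sound of the plural form *eguu* is /u/, which is a vowel, so the genitive suffix is -ret, giving *eguuret*.
The last vowel of the genitive form *eguuret* is /e/, which is an unrounded vowel, so the dative suffix is -e, giving *eguurete*.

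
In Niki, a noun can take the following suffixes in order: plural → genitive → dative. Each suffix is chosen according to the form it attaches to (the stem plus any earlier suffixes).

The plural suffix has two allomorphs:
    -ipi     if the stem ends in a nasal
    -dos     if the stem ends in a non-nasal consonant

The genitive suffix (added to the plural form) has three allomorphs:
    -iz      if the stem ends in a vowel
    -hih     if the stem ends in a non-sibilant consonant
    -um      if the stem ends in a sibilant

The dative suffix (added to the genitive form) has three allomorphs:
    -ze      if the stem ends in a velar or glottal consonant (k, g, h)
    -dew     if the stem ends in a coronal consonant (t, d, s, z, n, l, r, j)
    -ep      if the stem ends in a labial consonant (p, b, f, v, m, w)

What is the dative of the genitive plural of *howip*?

The final consonant of *howip* is /p/, which is non-nasal, so the plural suffix is -dos, giving *howipdos*.
Since the final sound of the plural form *howipdos* is /s/ (a sibilant), it takes -um, giving *howipdosum*.
The genitive form *howipdosum*: final consonant = /m/, labial → -ep → *howipdosumep*.

howipdosumep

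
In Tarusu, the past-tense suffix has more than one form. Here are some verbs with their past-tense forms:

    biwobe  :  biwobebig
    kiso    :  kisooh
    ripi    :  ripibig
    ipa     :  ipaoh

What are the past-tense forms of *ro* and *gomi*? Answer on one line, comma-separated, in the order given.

rooh, gomibig

Looking at the last vowel of each stem: -big when the last vowel of the stem is a front vowel (*biwobe*, *ripi*); -oh when the last vowel of the stem is a back vowel (*kiso*, *ipa*).
*ro* — last vowel /o/ (a back vowel) → -oh → *rooh*.
*gomi* — last vowel /i/ (a front vowel) → -big → *gomibig*.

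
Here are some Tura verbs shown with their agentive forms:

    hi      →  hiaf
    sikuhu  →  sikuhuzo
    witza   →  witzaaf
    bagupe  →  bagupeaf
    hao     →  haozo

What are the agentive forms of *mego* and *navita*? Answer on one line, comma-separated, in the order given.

Looking at the last vowel of each stem: -zo when the last vowel of the stem is a rounded vowel (*sikuhu*, *hao*); -af when the last vowel of the stem is an unrounded vowel (*hi*, *witza*, *bagupe*).
*mego* — last vowel /o/ (a rounded vowel) → -zo → *megozo*.
Since the last vowel of *navita* is /a/ (an unrounded vowel), it takes -af, giving *navitaaf*.

megozo, navitaaf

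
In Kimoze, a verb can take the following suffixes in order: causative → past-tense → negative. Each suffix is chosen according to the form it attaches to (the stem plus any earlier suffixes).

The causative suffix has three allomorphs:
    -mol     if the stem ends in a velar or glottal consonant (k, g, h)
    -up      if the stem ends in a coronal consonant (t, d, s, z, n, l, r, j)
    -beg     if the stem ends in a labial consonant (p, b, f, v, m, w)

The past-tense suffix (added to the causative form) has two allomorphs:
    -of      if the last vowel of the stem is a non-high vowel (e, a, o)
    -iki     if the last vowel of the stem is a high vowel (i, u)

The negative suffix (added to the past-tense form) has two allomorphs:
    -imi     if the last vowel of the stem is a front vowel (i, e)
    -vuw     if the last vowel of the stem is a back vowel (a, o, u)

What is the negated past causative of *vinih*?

*vinih*: final consonant = /h/, velar/glottal → -mol → *vinihmol*.
Since the last vowel of the causative form *vinihmol* is /o/ (a non-high vowel), it takes -of, giving *vinihmolof*.
The past-tense form *vinihmolof* — last vowel /o/ (a back vowel) → -vuw → *vinihmolofvuw*.

vinihmolofvuw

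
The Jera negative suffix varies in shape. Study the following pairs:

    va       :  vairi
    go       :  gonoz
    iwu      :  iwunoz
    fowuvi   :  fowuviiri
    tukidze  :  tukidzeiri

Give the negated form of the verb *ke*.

keiri

The alternation tracks the last vowel of the stem — -noz when the last vowel of the stem is a rounded vowel (*go*, *iwu*); -iri when the last vowel of the stem is an unrounded vowel (*va*, *fowuvi*, *tukidze*).
*ke* — last vowel /e/ (an unrounded vowel) → -iri → *keiri*.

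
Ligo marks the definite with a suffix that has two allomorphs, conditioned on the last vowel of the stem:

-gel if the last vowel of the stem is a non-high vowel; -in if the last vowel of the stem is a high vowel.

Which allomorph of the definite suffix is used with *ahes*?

-gel

*ahes*: last vowel = /e/, a non-high vowel → -gel.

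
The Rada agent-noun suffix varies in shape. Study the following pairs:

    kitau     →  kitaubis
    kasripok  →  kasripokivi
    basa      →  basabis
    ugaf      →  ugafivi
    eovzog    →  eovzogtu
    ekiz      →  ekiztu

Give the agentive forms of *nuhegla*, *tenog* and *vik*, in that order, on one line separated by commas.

nuheglabis, tenogtu, vikivi

The suffix is conditioned by the final sound: -ivi when the stem ends in a voiceless consonant (*kasripok*, *ugaf*); -tu when the stem ends in a voiced consonant (*eovzog*, *ekiz*); -bis when the stem ends in a vowel (*kitau*, *basa*).
The final sound of *nuhegla* is /a/, which is a vowel, so the suffix is -bis, giving *nuheglabis*.
Since the final sound of *tenog* is /g/ (a voiced consonant), it takes -tu, giving *tenogtu*.
The final sound of *vik* is /k/, which is a voiceless consonant, so the suffix is -ivi, giving *vikivi*.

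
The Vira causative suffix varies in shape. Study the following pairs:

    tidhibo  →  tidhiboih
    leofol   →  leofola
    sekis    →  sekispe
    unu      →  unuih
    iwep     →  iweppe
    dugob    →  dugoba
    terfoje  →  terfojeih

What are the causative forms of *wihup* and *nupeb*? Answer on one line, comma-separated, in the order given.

The suffix is conditioned by the final sound: -pe when the stem ends in a voiceless consonant (*sekis*, *iwep*); -a when the stem ends in a voiced consonant (*leofol*, *dugob*); -ih when the stem ends in a vowel (*tidhibo*, *unu*, *terfoje*).
*wihup*: final sound = /p/, a voiceless consonant → -pe → *wihuppe*.
*nupeb* — final sound /b/ (a voiced consonant) → -a → *nupeba*.

wihuppe, nupeba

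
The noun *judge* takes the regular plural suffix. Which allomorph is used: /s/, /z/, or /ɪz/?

The stem *judge* ends in a sibilant (/s, z, ʃ, ʒ, tʃ, dʒ/).
The plural suffix surfaces as /ɪz/ after sibilants, /s/ after other voiceless consonants, and /z/ after other voiced sounds.
So the plural -s on *judge* is pronounced /ɪz/.

/ɪz/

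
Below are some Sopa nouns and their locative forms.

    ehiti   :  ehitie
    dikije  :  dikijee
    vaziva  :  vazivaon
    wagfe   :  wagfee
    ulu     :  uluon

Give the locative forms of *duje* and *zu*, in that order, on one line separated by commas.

dujee, zuon

The pattern is front/back vowel harmony: -e when the last vowel of the stem is a front vowel (*ehiti*, *dikije*, *wagfe*); -on when the last vowel of the stem is a back vowel (*vaziva*, *ulu*).
*duje*: last vowel = /e/, a front vowel → -e → *dujee*.
Since the last vowel of *zu* is /u/ (a back vowel), it takes -on, giving *zuon*.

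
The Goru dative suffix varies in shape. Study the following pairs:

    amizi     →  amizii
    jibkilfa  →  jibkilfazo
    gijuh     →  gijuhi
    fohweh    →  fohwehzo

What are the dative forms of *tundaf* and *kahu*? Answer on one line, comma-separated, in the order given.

tundafzo, kahui

Looking at the last vowel of each stem: -i when the last vowel of the stem is a high vowel (*amizi*, *gijuh*); -zo when the last vowel of the stem is a non-high vowel (*jibkilfa*, *fohweh*).
Since the last vowel of *tundaf* is /a/ (a non-high vowel), it takes -zo, giving *tundafzo*.
*kahu*: last vowel = /u/, a high vowel → -i → *kahui*.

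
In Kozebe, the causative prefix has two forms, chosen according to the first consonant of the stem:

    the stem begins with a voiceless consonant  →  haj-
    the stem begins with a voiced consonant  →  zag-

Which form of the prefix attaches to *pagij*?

*pagij*: first consonant = /p/, voiceless → haj-.

haj-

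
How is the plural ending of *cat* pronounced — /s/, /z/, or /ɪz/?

/s/

The stem *cat* ends in a voiceless non-sibilant consonant.
The plural suffix surfaces as /ɪz/ after sibilants, /s/ after other voiceless consonants, and /z/ after other voiced sounds.
So the plural -s on *cat* is pronounced /s/.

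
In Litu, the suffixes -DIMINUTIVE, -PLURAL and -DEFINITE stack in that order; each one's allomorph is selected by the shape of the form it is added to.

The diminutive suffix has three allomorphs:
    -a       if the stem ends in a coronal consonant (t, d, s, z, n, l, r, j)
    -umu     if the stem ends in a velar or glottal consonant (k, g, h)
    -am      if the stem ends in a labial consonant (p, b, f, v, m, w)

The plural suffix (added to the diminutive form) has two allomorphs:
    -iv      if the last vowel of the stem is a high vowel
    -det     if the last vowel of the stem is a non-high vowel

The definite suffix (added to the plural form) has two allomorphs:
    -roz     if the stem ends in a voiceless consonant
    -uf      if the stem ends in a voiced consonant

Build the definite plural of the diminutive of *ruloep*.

ruloepamdetroz

Since the final consonant of *ruloep* is /p/ (labial), it takes -am, giving *ruloepam*.
Since the last vowel of the diminutive form *ruloepam* is /a/ (a non-high vowel), it takes -det, giving *ruloepamdet*.
Since the final consonant of the plural form *ruloepamdet* is /t/ (voiceless), it takes -roz, giving *ruloepamdetroz*.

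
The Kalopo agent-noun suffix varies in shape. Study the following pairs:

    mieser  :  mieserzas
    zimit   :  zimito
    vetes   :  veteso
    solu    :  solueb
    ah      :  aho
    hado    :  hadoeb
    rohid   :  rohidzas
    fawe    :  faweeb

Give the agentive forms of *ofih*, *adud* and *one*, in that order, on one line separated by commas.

ofiho, adudzas, oneeb

Looking at the final sound of each stem: -o when the stem ends in a voiceless consonant (*zimit*, *vetes*, *ah*); -zas when the stem ends in a voiced consonant (*mieser*, *rohid*); -eb when the stem ends in a vowel (*solu*, *hado*, *fawe*).
*ofih*: final sound = /h/, a voiceless consonant → -o → *ofiho*.
Since the final sound of *adud* is /d/ (a voiced consonant), it takes -zas, giving *adudzas*.
*one*: final sound = /e/, a vowel → -eb → *oneeb*.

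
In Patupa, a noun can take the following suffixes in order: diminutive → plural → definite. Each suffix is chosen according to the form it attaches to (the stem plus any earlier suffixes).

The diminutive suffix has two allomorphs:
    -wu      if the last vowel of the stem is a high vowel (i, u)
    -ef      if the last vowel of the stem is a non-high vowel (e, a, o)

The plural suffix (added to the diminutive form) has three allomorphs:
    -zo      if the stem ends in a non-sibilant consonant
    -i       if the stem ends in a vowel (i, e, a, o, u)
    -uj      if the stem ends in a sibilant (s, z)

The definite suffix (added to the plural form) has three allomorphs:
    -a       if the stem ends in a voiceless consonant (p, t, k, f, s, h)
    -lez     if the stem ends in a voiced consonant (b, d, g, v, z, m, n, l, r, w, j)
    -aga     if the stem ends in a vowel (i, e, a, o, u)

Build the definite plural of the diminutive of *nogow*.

The last vowel of *nogow* is /o/, which is a non-high vowel, so the diminutive suffix is -ef, giving *nogowef*.
The diminutive form *nogowef* — final sound /f/ (a non-sibilant consonant) → -zo → *nogowefzo*.
The plural form *nogowefzo*: final sound = /o/, a vowel → -aga → *nogowefzoaga*.

nogowefzoaga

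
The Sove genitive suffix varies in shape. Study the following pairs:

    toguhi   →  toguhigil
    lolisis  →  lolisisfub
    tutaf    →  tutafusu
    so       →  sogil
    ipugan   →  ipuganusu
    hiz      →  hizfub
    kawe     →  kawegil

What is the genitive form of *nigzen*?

nigzenusu

The suffix is conditioned by the final sound: -fub when the stem ends in a sibilant (*lolisis*, *hiz*); -usu when the stem ends in a non-sibilant consonant (*tutaf*, *ipugan*); -gil when the stem ends in a vowel (*toguhi*, *so*, *kawe*).
The final sound of *nigzen* is /n/, which is a non-sibilant consonant, so the suffix is -usu, giving *nigzenusu*.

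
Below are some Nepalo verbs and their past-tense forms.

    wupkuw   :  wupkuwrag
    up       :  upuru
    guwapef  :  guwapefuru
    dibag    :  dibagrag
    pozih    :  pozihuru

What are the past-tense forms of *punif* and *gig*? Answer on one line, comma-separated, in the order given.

punifuru, gigrag

The pattern is voicing of the final consonant: -uru when the stem ends in a voiceless consonant (*up*, *guwapef*, *pozih*); -rag when the stem ends in a voiced consonant (*wupkuw*, *dibag*).
The final consonant of *punif* is /f/, which is voiceless, so the suffix is -uru, giving *punifuru*.
*gig*: final consonant = /g/, voiced → -rag → *gigrag*.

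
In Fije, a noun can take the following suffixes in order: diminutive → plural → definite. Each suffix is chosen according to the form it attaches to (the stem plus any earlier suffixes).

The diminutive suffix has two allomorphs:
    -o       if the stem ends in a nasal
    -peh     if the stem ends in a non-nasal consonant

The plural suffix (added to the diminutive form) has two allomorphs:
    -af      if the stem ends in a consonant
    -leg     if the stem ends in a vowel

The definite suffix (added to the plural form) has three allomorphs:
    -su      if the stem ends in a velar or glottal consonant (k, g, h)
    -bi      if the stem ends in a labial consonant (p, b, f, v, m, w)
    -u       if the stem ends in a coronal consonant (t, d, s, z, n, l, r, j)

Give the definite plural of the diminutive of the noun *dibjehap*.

dibjehappehafbi

Since the final consonant of *dibjehap* is /p/ (non-nasal), it takes -peh, giving *dibjehappeh*.
The final sound of the diminutive form *dibjehappeh* is /h/, which is a consonant, so the plural suffix is -af, giving *dibjehappehaf*.
Since the final consonant of the plural form *dibjehappehaf* is /f/ (labial), it takes -bi, giving *dibjehappehafbi*.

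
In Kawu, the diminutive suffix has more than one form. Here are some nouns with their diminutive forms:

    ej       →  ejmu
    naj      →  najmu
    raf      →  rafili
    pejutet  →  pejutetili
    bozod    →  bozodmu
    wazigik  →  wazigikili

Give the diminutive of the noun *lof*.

lofili

The suffix is conditioned by the final consonant: -ili when the stem ends in a voiceless consonant (*raf*, *pejutet*, *wazigik*); -mu when the stem ends in a voiced consonant (*ej*, *naj*, *bozod*).
*lof* — final consonant /f/ (voiceless) → -ili → *lofili*.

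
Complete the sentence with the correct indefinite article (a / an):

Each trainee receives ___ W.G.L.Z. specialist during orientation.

The indefinite article is chosen by the initial *sound* of the following word, not its spelling.
The initialism *W.G.L.Z.* is read letter by letter; the first letter, W, is pronounced /ˈdʌbəl.juː/, which begins with a consonant sound.
So the article is *a*: Each trainee receives a W.G.L.Z. specialist during orientation.

a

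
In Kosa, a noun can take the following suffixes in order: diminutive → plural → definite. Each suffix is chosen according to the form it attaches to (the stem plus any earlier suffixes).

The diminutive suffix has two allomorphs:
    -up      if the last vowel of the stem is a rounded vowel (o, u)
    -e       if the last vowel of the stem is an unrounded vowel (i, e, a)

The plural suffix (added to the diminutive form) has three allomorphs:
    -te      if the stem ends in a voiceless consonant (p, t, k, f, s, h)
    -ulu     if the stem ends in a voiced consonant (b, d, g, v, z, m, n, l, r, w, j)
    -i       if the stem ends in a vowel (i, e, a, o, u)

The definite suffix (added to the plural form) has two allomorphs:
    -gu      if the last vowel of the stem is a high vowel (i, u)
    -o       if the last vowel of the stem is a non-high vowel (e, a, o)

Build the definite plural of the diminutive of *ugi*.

*ugi* — last vowel /i/ (an unrounded vowel) → -e → *ugie*.
The diminutive form *ugie*: final sound = /e/, a vowel → -i → *ugiei*.
The plural form *ugiei*: last vowel = /i/, a high vowel → -gu → *ugieigu*.

ugieigu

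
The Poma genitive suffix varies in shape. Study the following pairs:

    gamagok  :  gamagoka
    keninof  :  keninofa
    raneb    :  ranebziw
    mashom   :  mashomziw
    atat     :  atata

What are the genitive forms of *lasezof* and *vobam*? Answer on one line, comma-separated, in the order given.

Looking at the final consonant of each stem: -a when the stem ends in a voiceless consonant (*gamagok*, *keninof*, *atat*); -ziw when the stem ends in a voiced consonant (*raneb*, *mashom*).
Since the final consonant of *lasezof* is /f/ (voiceless), it takes -a, giving *lasezofa*.
*vobam*: final consonant = /m/, voiced → -ziw → *vobamziw*.

lasezofa, vobamziw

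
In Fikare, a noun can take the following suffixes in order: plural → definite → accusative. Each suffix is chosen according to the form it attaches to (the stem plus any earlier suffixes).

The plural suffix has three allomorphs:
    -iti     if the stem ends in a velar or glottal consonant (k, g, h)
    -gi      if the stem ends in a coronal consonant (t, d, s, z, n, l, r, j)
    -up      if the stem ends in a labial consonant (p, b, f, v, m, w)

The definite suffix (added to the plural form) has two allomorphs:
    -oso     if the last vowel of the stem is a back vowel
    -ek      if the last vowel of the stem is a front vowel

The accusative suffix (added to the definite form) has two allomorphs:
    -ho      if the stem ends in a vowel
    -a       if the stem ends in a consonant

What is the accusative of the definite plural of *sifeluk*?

sifelukitieka

*sifeluk* — final consonant /k/ (velar/glottal) → -iti → *sifelukiti*.
Since the last vowel of the plural form *sifelukiti* is /i/ (a front vowel), it takes -ek, giving *sifelukitiek*.
The definite form *sifelukitiek*: final sound = /k/, a consonant → -a → *sifelukitieka*.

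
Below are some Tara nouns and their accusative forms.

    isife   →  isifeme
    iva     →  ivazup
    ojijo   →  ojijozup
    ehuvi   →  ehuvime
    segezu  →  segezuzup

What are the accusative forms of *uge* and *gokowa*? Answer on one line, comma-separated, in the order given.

ugeme, gokowazup

Looking at the last vowel of each stem: -me when the last vowel of the stem is a front vowel (*isife*, *ehuvi*); -zup when the last vowel of the stem is a back vowel (*iva*, *ojijo*, *segezu*).
The last vowel of *uge* is /e/, which is a front vowel, so the suffix is -me, giving *ugeme*.
*gokowa*: last vowel = /a/, a back vowel → -zup → *gokowazup*.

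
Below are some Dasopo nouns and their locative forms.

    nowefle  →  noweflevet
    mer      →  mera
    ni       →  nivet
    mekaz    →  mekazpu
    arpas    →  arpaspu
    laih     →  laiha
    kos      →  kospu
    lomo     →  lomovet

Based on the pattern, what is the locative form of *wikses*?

wiksespu

The pattern is sibilance of the final sound: -pu when the stem ends in a sibilant (*mekaz*, *arpas*, *kos*); -a when the stem ends in a non-sibilant consonant (*mer*, *laih*); -vet when the stem ends in a vowel (*nowefle*, *ni*, *lomo*).
*wikses* — final sound /s/ (a sibilant) → -pu → *wiksespu*.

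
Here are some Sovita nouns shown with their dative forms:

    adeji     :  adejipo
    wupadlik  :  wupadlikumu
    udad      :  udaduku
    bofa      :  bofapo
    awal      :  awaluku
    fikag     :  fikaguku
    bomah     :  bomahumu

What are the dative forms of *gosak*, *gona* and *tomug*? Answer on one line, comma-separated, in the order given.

gosakumu, gonapo, tomuguku

Looking at the final sound of each stem: -umu when the stem ends in a voiceless consonant (*wupadlik*, *bomah*); -uku when the stem ends in a voiced consonant (*udad*, *awal*, *fikag*); -po when the stem ends in a vowel (*adeji*, *bofa*).
The final sound of *gosak* is /k/, which is a voiceless consonant, so the suffix is -umu, giving *gosakumu*.
*gona* — final sound /a/ (a vowel) → -po → *gonapo*.
*tomug*: final sound = /g/, a voiced consonant → -uku → *tomuguku*.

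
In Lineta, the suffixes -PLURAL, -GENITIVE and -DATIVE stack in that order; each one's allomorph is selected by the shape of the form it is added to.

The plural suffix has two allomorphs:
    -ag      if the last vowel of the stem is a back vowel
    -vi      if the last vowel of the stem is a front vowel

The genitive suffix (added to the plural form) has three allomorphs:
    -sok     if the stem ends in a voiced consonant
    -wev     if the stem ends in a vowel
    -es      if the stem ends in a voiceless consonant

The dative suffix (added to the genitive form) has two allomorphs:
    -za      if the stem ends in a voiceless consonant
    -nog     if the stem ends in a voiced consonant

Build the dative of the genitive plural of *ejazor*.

Since the last vowel of *ejazor* is /o/ (a back vowel), it takes -ag, giving *ejazorag*.
Since the final sound of the plural form *ejazorag* is /g/ (a voiced consonant), it takes -sok, giving *ejazoragsok*.
Since the final consonant of the genitive form *ejazoragsok* is /k/ (voiceless), it takes -za, giving *ejazoragsokza*.

ejazoragsokza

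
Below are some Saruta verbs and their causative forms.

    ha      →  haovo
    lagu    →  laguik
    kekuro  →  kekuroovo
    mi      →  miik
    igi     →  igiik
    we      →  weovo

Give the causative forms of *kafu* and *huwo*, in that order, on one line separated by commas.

The alternation tracks the last vowel of the stem — -ik when the last vowel of the stem is a high vowel (*lagu*, *mi*, *igi*); -ovo when the last vowel of the stem is a non-high vowel (*ha*, *kekuro*, *we*).
*kafu* — last vowel /u/ (a high vowel) → -ik → *kafuik*.
*huwo*: last vowel = /o/, a non-high vowel → -ovo → *huwoovo*.

kafuik, huwoovo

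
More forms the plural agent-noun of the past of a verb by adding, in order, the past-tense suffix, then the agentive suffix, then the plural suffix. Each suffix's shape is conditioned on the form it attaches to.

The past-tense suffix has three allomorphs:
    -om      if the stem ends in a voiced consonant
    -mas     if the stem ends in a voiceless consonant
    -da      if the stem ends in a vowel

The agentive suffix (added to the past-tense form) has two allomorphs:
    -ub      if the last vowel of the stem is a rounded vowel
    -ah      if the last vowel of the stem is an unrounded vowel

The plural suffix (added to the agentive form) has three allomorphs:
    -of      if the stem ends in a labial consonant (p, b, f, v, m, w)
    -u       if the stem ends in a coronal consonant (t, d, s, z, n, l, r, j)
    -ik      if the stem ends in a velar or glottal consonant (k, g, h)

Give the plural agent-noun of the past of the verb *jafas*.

*jafas* — final sound /s/ (a voiceless consonant) → -mas → *jafasmas*.
The last vowel of the past-tense form *jafasmas* is /a/, which is an unrounded vowel, so the agentive suffix is -ah, giving *jafasmasah*.
The final consonant of the agentive form *jafasmasah* is /h/, which is velar/glottal, so the plural suffix is -ik, giving *jafasmasahik*.

jafasmasahik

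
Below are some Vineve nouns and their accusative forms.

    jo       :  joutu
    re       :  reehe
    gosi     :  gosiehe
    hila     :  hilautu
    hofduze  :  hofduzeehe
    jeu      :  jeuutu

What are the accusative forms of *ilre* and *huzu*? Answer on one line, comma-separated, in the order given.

ilreehe, huzuutu

The pattern is front/back vowel harmony: -ehe when the last vowel of the stem is a front vowel (*re*, *gosi*, *hofduze*); -utu when the last vowel of the stem is a back vowel (*jo*, *hila*, *jeu*).
Since the last vowel of *ilre* is /e/ (a front vowel), it takes -ehe, giving *ilreehe*.
The last vowel of *huzu* is /u/, which is a back vowel, so the suffix is -utu, giving *huzuutu*.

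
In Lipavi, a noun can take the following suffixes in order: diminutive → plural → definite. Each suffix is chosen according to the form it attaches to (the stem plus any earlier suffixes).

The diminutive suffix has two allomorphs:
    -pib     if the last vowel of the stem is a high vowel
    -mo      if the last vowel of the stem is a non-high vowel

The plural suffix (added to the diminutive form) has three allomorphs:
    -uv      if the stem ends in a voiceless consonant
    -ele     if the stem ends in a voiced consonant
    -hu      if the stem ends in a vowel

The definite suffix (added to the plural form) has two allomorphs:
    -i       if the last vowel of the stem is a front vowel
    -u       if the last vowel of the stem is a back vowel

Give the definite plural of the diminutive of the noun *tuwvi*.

Since the last vowel of *tuwvi* is /i/ (a high vowel), it takes -pib, giving *tuwvipib*.
The diminutive form *tuwvipib* — final sound /b/ (a voiced consonant) → -ele → *tuwvipibele*.
The plural form *tuwvipibele*: last vowel = /e/, a front vowel → -i → *tuwvipibelei*.

tuwvipibelei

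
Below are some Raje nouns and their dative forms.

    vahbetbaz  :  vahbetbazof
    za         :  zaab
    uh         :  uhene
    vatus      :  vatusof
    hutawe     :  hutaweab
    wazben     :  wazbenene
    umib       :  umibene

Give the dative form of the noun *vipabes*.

The alternation tracks the final sound of the stem — -of when the stem ends in a sibilant (*vahbetbaz*, *vatus*); -ene when the stem ends in a non-sibilant consonant (*uh*, *wazben*, *umib*); -ab when the stem ends in a vowel (*za*, *hutawe*).
Since the final sound of *vipabes* is /s/ (a sibilant), it takes -of, giving *vipabesof*.

vipabesof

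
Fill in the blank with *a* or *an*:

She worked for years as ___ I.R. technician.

an

The indefinite article is chosen by the initial *sound* of the following word, not its spelling.
The initialism *I.R.* is read letter by letter; the first letter, I, is pronounced /aɪ/, which begins with a vowel sound.
So the article is *an*: She worked for years as an I.R. technician.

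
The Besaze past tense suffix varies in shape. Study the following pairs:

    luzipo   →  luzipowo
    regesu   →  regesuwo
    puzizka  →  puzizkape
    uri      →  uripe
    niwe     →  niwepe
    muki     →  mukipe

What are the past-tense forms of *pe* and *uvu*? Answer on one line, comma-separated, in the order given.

pepe, uvuwo

Looking at the last vowel of each stem: -wo when the last vowel of the stem is a rounded vowel (*luzipo*, *regesu*); -pe when the last vowel of the stem is an unrounded vowel (*puzizka*, *uri*, *niwe*, *muki*).
*pe* — last vowel /e/ (an unrounded vowel) → -pe → *pepe*.
*uvu*: last vowel = /u/, a rounded vowel → -wo → *uvuwo*.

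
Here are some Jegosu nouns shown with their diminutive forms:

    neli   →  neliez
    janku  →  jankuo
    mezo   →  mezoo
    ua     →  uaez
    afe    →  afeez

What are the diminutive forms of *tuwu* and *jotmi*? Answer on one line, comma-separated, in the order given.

tuwuo, jotmiez

The suffix is conditioned by the last vowel: -o when the last vowel of the stem is a rounded vowel (*janku*, *mezo*); -ez when the last vowel of the stem is an unrounded vowel (*neli*, *ua*, *afe*).
Since the last vowel of *tuwu* is /u/ (a rounded vowel), it takes -o, giving *tuwuo*.
The last vowel of *jotmi* is /i/, which is an unrounded vowel, so the suffix is -ez, giving *jotmiez*.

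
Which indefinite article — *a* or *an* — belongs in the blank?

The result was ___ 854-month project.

an

The indefinite article is chosen by the initial *sound* of the following word, not its spelling.
The number *854* is spoken "eight hundred …", beginning with /eɪt/ — a vowel sound.
So the article is *an*: The result was an 854-month project.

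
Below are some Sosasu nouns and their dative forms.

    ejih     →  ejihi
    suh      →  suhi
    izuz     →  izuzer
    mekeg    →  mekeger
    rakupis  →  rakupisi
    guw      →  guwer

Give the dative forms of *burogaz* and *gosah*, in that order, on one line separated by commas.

The suffix is conditioned by the final consonant: -i when the stem ends in a voiceless consonant (*ejih*, *suh*, *rakupis*); -er when the stem ends in a voiced consonant (*izuz*, *mekeg*, *guw*).
Since the final consonant of *burogaz* is /z/ (voiced), it takes -er, giving *burogazer*.
*gosah* — final consonant /h/ (voiceless) → -i → *gosahi*.

burogazer, gosahi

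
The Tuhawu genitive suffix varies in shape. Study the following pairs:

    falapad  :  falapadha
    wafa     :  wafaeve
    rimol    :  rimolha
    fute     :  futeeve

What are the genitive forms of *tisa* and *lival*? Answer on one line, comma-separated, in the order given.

The suffix is conditioned by the final sound: -ha when the stem ends in a consonant (*falapad*, *rimol*); -eve when the stem ends in a vowel (*wafa*, *fute*).
Since the final sound of *tisa* is /a/ (a vowel), it takes -eve, giving *tisaeve*.
*lival*: final sound = /l/, a consonant → -ha → *livalha*.

tisaeve, livalha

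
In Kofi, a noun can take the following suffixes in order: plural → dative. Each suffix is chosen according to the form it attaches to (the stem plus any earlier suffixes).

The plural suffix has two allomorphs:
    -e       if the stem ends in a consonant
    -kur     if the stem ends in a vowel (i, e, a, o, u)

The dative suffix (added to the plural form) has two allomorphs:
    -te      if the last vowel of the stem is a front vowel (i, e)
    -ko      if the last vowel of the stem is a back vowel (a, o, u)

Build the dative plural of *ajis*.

ajisete

Since the final sound of *ajis* is /s/ (a consonant), it takes -e, giving *ajise*.
Since the last vowel of the plural form *ajise* is /e/ (a front vowel), it takes -te, giving *ajisete*.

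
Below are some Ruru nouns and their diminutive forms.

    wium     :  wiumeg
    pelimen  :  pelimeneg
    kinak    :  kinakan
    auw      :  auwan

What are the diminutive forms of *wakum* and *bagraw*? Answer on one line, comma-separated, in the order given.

wakumeg, bagrawan

The pattern is nasality of the final consonant: -eg when the stem ends in a nasal (*wium*, *pelimen*); -an when the stem ends in a non-nasal consonant (*kinak*, *auw*).
The final consonant of *wakum* is /m/, which is a nasal, so the suffix is -eg, giving *wakumeg*.
*bagraw* — final consonant /w/ (non-nasal) → -an → *bagrawan*.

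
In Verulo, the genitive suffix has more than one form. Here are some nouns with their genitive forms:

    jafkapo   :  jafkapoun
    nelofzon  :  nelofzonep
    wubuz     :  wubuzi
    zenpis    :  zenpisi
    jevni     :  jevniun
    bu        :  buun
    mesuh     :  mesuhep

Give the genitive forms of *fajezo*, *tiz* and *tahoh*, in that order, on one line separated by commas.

The suffix is conditioned by the final sound: -i when the stem ends in a sibilant (*wubuz*, *zenpis*); -ep when the stem ends in a non-sibilant consonant (*nelofzon*, *mesuh*); -un when the stem ends in a vowel (*jafkapo*, *jevni*, *bu*).
Since the final sound of *fajezo* is /o/ (a vowel), it takes -un, giving *fajezoun*.
Since the final sound of *tiz* is /z/ (a sibilant), it takes -i, giving *tizi*.
*tahoh*: final sound = /h/, a non-sibilant consonant → -ep → *tahohep*.

fajezoun, tizi, tahohep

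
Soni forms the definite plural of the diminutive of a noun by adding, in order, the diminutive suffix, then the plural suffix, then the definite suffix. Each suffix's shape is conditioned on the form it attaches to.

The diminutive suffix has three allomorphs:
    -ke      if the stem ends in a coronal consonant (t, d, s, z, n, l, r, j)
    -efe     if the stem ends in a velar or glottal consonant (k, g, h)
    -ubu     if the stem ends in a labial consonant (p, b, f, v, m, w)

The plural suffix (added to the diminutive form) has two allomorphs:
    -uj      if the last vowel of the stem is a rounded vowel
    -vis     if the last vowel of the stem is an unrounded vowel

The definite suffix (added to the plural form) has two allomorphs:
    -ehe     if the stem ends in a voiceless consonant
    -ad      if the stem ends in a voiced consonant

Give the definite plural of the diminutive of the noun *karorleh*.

*karorleh*: final consonant = /h/, velar/glottal → -efe → *karorlehefe*.
The last vowel of the diminutive form *karorlehefe* is /e/, which is an unrounded vowel, so the plural suffix is -vis, giving *karorlehefevis*.
The plural form *karorlehefevis* — final consonant /s/ (voiceless) → -ehe → *karorlehefevisehe*.

karorlehefevisehe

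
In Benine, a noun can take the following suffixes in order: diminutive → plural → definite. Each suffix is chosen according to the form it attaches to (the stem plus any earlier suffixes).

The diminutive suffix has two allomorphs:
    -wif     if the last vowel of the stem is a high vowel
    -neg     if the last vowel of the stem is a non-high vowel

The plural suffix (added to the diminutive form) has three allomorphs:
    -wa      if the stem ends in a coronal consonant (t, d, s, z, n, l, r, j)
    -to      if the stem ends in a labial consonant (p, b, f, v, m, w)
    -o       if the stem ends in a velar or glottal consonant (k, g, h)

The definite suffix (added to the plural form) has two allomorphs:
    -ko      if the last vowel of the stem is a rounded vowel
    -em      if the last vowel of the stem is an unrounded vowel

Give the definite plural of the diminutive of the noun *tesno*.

The last vowel of *tesno* is /o/, which is a non-high vowel, so the diminutive suffix is -neg, giving *tesnoneg*.
The diminutive form *tesnoneg*: final consonant = /g/, velar/glottal → -o → *tesnonego*.
The last vowel of the plural form *tesnonego* is /o/, which is a rounded vowel, so the definite suffix is -ko, giving *tesnonegoko*.

tesnonegoko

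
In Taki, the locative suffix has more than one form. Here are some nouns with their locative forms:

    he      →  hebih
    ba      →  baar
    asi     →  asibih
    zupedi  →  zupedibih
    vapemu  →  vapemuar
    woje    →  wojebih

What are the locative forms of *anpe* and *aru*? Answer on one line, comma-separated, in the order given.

The alternation tracks the last vowel of the stem — -bih when the last vowel of the stem is a front vowel (*he*, *asi*, *zupedi*, *woje*); -ar when the last vowel of the stem is a back vowel (*ba*, *vapemu*).
*anpe* — last vowel /e/ (a front vowel) → -bih → *anpebih*.
*aru*: last vowel = /u/, a back vowel → -ar → *aruar*.

anpebih, aruar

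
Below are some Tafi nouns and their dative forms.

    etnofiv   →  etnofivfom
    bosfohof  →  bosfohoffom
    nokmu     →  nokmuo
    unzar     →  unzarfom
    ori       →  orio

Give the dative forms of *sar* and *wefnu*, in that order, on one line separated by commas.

Looking at the final sound of each stem: -fom when the stem ends in a consonant (*etnofiv*, *bosfohof*, *unzar*); -o when the stem ends in a vowel (*nokmu*, *ori*).
Since the final sound of *sar* is /r/ (a consonant), it takes -fom, giving *sarfom*.
The final sound of *wefnu* is /u/, which is a vowel, so the suffix is -o, giving *wefnuo*.

sarfom, wefnuo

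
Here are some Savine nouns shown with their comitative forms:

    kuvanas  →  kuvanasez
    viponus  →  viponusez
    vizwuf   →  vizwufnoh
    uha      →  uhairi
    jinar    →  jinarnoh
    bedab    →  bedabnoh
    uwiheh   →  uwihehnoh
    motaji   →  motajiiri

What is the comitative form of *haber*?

habernoh

Looking at the final sound of each stem: -ez when the stem ends in a sibilant (*kuvanas*, *viponus*); -noh when the stem ends in a non-sibilant consonant (*vizwuf*, *jinar*, *bedab*, *uwiheh*); -iri when the stem ends in a vowel (*uha*, *motaji*).
*haber* — final sound /r/ (a non-sibilant consonant) → -noh → *habernoh*.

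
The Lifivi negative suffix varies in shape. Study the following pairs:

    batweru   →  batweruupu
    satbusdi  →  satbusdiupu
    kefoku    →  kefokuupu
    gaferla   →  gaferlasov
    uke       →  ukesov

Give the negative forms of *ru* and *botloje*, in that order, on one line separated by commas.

The suffix is conditioned by the last vowel: -upu when the last vowel of the stem is a high vowel (*batweru*, *satbusdi*, *kefoku*); -sov when the last vowel of the stem is a non-high vowel (*gaferla*, *uke*).
*ru* — last vowel /u/ (a high vowel) → -upu → *ruupu*.
Since the last vowel of *botloje* is /e/ (a non-high vowel), it takes -sov, giving *botlojesov*.

ruupu, botlojesov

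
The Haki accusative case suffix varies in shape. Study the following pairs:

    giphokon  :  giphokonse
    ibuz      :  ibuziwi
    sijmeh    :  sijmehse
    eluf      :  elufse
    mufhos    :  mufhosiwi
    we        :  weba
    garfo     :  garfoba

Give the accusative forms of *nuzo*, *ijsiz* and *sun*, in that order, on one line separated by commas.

Looking at the final sound of each stem: -iwi when the stem ends in a sibilant (*ibuz*, *mufhos*); -se when the stem ends in a non-sibilant consonant (*giphokon*, *sijmeh*, *eluf*); -ba when the stem ends in a vowel (*we*, *garfo*).
*nuzo* — final sound /o/ (a vowel) → -ba → *nuzoba*.
*ijsiz*: final sound = /z/, a sibilant → -iwi → *ijsiziwi*.
*sun*: final sound = /n/, a non-sibilant consonant → -se → *sunse*.

nuzoba, ijsiziwi, sunse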